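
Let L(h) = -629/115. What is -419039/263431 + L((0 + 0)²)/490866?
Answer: -23654745442109/14870571943290 ≈ -1.5907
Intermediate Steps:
L(h) = -629/115 (L(h) = -629*1/115 = -629/115)
-419039/263431 + L((0 + 0)²)/490866 = -419039/263431 - 629/115/490866 = -419039*1/263431 - 629/115*1/490866 = -419039/263431 - 629/56449590 = -23654745442109/14870571943290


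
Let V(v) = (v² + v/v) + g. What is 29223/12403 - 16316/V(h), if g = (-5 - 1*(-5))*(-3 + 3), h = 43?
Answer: -74152399/11472775 ≈ -6.4633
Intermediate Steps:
g = 0 (g = (-5 + 5)*0 = 0*0 = 0)
V(v) = 1 + v² (V(v) = (v² + v/v) + 0 = (v² + 1) + 0 = (1 + v²) + 0 = 1 + v²)
29223/12403 - 16316/V(h) = 29223/12403 - 16316/(1 + 43²) = 29223*(1/12403) - 16316/(1 + 1849) = 29223/12403 - 16316/1850 = 29223/12403 - 16316*1/1850 = 29223/12403 - 8158/925 = -74152399/11472775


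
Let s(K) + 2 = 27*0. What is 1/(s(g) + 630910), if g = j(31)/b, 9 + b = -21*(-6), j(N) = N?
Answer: 1/630908 ≈ 1.5850e-6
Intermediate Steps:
b = 117 (b = -9 - 21*(-6) = -9 + 126 = 117)
g = 31/117 ≈ 0.26496
s(K) = -2 (s(K) = -2 + 27*0 = -2 + 0 = -2)
1/(s(g) + 630910) = 1/(-2 + 630910) = 1/630908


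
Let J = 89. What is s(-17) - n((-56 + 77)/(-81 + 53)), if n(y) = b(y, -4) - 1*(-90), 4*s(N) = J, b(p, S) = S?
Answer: -255/4 ≈ -63.750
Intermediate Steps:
s(N) = 89/4 (s(N) = (¼)*89 = 89/4)
n(y) = 86 (n(y) = -4 - 1*(-90) = -4 + 90 = 86)
s(-17) - n((-56 + 77)/(-81 + 53)) = 89/4 - 1*86 = 89/4 - 86 = -255/4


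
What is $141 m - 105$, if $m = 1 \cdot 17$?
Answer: $2292$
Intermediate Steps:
$m = 17$
$141 m - 105 = 141 \cdot 17 - 105 = 2397 - 105 = 2292$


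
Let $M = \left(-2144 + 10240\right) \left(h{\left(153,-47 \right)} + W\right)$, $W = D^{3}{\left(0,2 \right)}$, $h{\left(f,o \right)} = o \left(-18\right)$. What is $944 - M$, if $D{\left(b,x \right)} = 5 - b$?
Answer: $-7860272$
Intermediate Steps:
$h{\left(f,o \right)} = - 18 o$
$W = 125$ ($W = \left(5 - 0\right)^{3} = \left(5 + 0\right)^{3} = 5^{3} = 125$)
$M = 7861216$ ($M = \left(-2144 + 10240\right) \left(\left(-18\right) \left(-47\right) + 125\right) = 8096 \left(846 + 125\right) = 8096 \cdot 971 = 7861216$)
$944 - M = 944 - 7861216 = -7860272$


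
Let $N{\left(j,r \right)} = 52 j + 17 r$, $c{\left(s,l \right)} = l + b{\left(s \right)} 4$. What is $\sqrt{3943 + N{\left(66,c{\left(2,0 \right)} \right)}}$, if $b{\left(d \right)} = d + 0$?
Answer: $\sqrt{7511} \approx 86.666$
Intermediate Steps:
$b{\left(d \right)} = d$
$c{\left(s,l \right)} = l + 4 s$ ($c{\left(s,l \right)} = l + s 4 = l + 4 s$)
$N{\left(j,r \right)} = 17 r + 52 j$
$\sqrt{3943 + N{\left(66,c{\left(2,0 \right)} \right)}} = \sqrt{3943 + \left(17 \left(0 + 4 \cdot 2\right) + 52 \cdot 66\right)} = \sqrt{3943 + \left(17 \left(0 + 8\right) + 3432\right)} = \sqrt{3943 + \left(17 \cdot 8 + 3432\right)} = \sqrt{3943 + \left(136 + 3432\right)} = \sqrt{3943 + 3568} = \sqrt{7511}$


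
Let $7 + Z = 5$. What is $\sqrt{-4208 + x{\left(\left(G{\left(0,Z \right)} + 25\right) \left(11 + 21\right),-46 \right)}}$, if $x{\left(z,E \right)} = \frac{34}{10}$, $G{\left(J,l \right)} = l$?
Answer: $\frac{i \sqrt{105115}}{5} \approx 64.843 i$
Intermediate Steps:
$Z = -2$ ($Z = -7 + 5 = -2$)
$x{\left(z,E \right)} = \frac{17}{5}$ ($x{\left(z,E \right)} = 34 \cdot \frac{1}{10} = \frac{17}{5}$)
$\sqrt{-4208 + x{\left(\left(G{\left(0,Z \right)} + 25\right) \left(11 + 21\right),-46 \right)}} = \sqrt{-4208 + \frac{17}{5}} = \sqrt{- \frac{21023}{5}} = \frac{i \sqrt{105115}}{5}$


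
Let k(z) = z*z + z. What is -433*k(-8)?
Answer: -24248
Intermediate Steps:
k(z) = z + z**2 (k(z) = z**2 + z = z + z**2)
-433*k(-8) = -(-3464)*(1 - 8) = -(-3464)*(-7) = -433*56 = -24248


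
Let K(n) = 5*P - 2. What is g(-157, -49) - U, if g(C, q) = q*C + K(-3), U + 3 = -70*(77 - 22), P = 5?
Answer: 11569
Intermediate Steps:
U = -3853 (U = -3 - 70*(77 - 22) = -3 - 70*55 = -3 - 3850 = -3853)
K(n) = 23 (K(n) = 5*5 - 2 = 25 - 2 = 23)
g(C, q) = 23 + C*q (g(C, q) = q*C + 23 = C*q + 23 = 23 + C*q)
g(-157, -49) - U = (23 - 157*(-49)) - 1*(-3853) = (23 + 7693) + 3853 = 7716 + 3853 = 11569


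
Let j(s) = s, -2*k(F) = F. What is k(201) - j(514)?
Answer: -1229/2 ≈ -614.50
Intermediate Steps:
k(F) = -F/2
k(201) - j(514) = -1/2*201 - 1*514 = -201/2 - 514 = -1229/2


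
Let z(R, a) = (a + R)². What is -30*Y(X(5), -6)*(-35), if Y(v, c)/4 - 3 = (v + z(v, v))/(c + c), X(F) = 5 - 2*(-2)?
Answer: -103950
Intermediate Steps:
z(R, a) = (R + a)²
X(F) = 9 (X(F) = 5 + 4 = 9)
Y(v, c) = 12 + 2*(v + 4*v²)/c (Y(v, c) = 12 + 4*((v + (v + v)²)/(c + c)) = 12 + 4*((v + (2*v)²)/((2*c))) = 12 + 4*((v + 4*v²)*(1/(2*c))) = 12 + 4*((v + 4*v²)/(2*c)) = 12 + 2*(v + 4*v²)/c)
-30*Y(X(5), -6)*(-35) = -60*(9 + 4*9² + 6*(-6))/(-6)*(-35) = -60*(-1)*(9 + 4*81 - 36)/6*(-35) = -60*(-1)*(9 + 324 - 36)/6*(-35) = -60*(-1)*297/6*(-35) = -30*(-99)*(-35) = 2970*(-35) = -103950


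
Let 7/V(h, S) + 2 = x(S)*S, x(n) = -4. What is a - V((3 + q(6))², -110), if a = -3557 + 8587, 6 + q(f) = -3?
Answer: 2203133/438 ≈ 5030.0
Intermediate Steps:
q(f) = -9 (q(f) = -6 - 3 = -9)
a = 5030
V(h, S) = 7/(-2 - 4*S)
a - V((3 + q(6))², -110) = 5030 - 7/(2*(-1 - 2*(-110))) = 5030 - 7/(2*(-1 + 220)) = 5030 - 7/(2*219) = 5030 - 1*7/438 = 5030 - 7/438 = 2203133/438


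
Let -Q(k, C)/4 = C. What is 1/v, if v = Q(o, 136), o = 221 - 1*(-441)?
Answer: -1/544 ≈ -0.0018382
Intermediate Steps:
o = 662 (o = 221 + 441 = 662)
Q(k, C) = -4*C
v = -544 (v = -4*136 = -544)
1/v = 1/(-544) = -1/544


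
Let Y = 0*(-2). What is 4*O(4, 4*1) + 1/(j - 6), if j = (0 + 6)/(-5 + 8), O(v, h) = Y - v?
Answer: -65/4 ≈ -16.250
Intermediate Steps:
Y = 0
O(v, h) = -v (O(v, h) = 0 - v = -v)
j = 2 (j = 6/3 = 6*(⅓) = 2)
4*O(4, 4*1) + 1/(j - 6) = 4*(-1*4) + 1/(2 - 6) = 4*(-4) + 1/(-4) = -16 - ¼ = -65/4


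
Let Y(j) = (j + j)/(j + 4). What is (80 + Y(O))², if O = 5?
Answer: 532900/81 ≈ 6579.0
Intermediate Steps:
Y(j) = 2*j/(4 + j) (Y(j) = (2*j)/(4 + j) = 2*j/(4 + j))
(80 + Y(O))² = (80 + 2*5/(4 + 5))² = (80 + 2*5/9)² = (80 + 2*5*(⅑))² = (80 + 10/9)² = (730/9)² = 532900/81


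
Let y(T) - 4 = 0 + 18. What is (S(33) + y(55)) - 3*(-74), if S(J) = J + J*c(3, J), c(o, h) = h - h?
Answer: 277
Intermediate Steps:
c(o, h) = 0
y(T) = 22 (y(T) = 4 + (0 + 18) = 4 + 18 = 22)
S(J) = J (S(J) = J + J*0 = J + 0 = J)
(S(33) + y(55)) - 3*(-74) = (33 + 22) - 3*(-74) = 55 + 222 = 277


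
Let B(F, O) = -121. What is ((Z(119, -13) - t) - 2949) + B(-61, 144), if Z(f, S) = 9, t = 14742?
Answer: -17803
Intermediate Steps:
((Z(119, -13) - t) - 2949) + B(-61, 144) = ((9 - 1*14742) - 2949) - 121 = ((9 - 14742) - 2949) - 121 = (-14733 - 2949) - 121 = -17682 - 121 = -17803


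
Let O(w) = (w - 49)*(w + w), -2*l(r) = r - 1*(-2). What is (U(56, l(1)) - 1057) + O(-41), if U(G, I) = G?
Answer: 6379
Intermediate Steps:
l(r) = -1 - r/2 (l(r) = -(r - 1*(-2))/2 = -(r + 2)/2 = -(2 + r)/2 = -1 - r/2)
O(w) = 2*w*(-49 + w) (O(w) = (-49 + w)*(2*w) = 2*w*(-49 + w))
(U(56, l(1)) - 1057) + O(-41) = (56 - 1057) + 2*(-41)*(-49 - 41) = -1001 + 2*(-41)*(-90) = -1001 + 7380 = 6379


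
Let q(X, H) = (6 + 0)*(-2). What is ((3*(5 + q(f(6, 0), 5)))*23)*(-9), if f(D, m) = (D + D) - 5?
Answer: 4347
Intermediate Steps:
f(D, m) = -5 + 2*D (f(D, m) = 2*D - 5 = -5 + 2*D)
q(X, H) = -12 (q(X, H) = 6*(-2) = -12)
((3*(5 + q(f(6, 0), 5)))*23)*(-9) = ((3*(5 - 12))*23)*(-9) = ((3*(-7))*23)*(-9) = -21*23*(-9) = -483*(-9) = 4347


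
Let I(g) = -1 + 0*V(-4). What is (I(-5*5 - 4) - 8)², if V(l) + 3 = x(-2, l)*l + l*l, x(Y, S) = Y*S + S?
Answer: 81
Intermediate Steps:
x(Y, S) = S + S*Y (x(Y, S) = S*Y + S = S + S*Y)
V(l) = -3 (V(l) = -3 + ((l*(1 - 2))*l + l*l) = -3 + ((l*(-1))*l + l²) = -3 + ((-l)*l + l²) = -3 + (-l² + l²) = -3 + 0 = -3)
I(g) = -1 (I(g) = -1 + 0*(-3) = -1 + 0 = -1)
(I(-5*5 - 4) - 8)² = (-1 - 8)² = (-9)² = 81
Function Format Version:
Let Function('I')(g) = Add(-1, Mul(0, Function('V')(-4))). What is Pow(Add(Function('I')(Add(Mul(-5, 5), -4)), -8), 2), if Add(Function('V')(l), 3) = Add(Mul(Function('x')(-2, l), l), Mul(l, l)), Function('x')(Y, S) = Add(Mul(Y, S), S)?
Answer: 81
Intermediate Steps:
Function('x')(Y, S) = Add(S, Mul(S, Y)) (Function('x')(Y, S) = Add(Mul(S, Y), S) = Add(S, Mul(S, Y)))
Function('V')(l) = -3 (Function('V')(l) = Add(-3, Add(Mul(Mul(l, Add(1, -2)), l), Mul(l, l))) = Add(-3, Add(Mul(Mul(l, -1), l), Pow(l, 2))) = Add(-3, Add(Mul(Mul(-1, l), l), Pow(l, 2))) = Add(-3, Add(Mul(-1, Pow(l, 2)), Pow(l, 2))) = Add(-3, 0) = -3)
Function('I')(g) = -1 (Function('I')(g) = Add(-1, Mul(0, -3)) = Add(-1, 0) = -1)
Pow(Add(Function('I')(Add(Mul(-5, 5), -4)), -8), 2) = Pow(Add(-1, -8), 2) = Pow(-9, 2) = 81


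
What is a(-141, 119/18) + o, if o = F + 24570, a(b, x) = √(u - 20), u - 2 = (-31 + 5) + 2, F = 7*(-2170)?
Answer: 9380 + I*√42 ≈ 9380.0 + 6.4807*I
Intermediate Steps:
F = -15190
u = -22 (u = 2 + ((-31 + 5) + 2) = 2 + (-26 + 2) = 2 - 24 = -22)
a(b, x) = I*√42 (a(b, x) = √(-22 - 20) = √(-42) = I*√42)
o = 9380 (o = -15190 + 24570 = 9380)
a(-141, 119/18) + o = I*√42 + 9380 = 9380 + I*√42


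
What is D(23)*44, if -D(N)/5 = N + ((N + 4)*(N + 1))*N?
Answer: -3283940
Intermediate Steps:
D(N) = -5*N - 5*N*(1 + N)*(4 + N) (D(N) = -5*(N + ((N + 4)*(N + 1))*N) = -5*(N + ((4 + N)*(1 + N))*N) = -5*(N + ((1 + N)*(4 + N))*N) = -5*(N + N*(1 + N)*(4 + N)) = -5*N - 5*N*(1 + N)*(4 + N))
D(23)*44 = -5*23*(5 + 23² + 5*23)*44 = -5*23*(5 + 529 + 115)*44 = -5*23*649*44 = -74635*44 = -3283940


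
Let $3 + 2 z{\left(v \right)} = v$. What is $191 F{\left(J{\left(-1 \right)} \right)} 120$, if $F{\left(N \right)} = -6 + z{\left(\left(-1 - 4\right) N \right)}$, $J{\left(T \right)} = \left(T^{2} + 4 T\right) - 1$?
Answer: $57300$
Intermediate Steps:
$z{\left(v \right)} = - \frac{3}{2} + \frac{v}{2}$
$J{\left(T \right)} = -1 + T^{2} + 4 T$
$F{\left(N \right)} = - \frac{15}{2} - \frac{5 N}{2}$ ($F{\left(N \right)} = -6 + \left(- \frac{3}{2} + \frac{\left(-1 - 4\right) N}{2}\right) = -6 + \left(- \frac{3}{2} + \frac{\left(-5\right) N}{2}\right) = -6 - \left(\frac{3}{2} + \frac{5 N}{2}\right) = - \frac{15}{2} - \frac{5 N}{2}$)
$191 F{\left(J{\left(-1 \right)} \right)} 120 = 191 \left(- \frac{15}{2} - \frac{5 \left(-1 + \left(-1\right)^{2} + 4 \left(-1\right)\right)}{2}\right) 120 = 191 \left(- \frac{15}{2} - \frac{5 \left(-1 + 1 - 4\right)}{2}\right) 120 = 191 \left(- \frac{15}{2} - -10\right) 120 = 191 \left(- \frac{15}{2} + 10\right) 120 = 191 \cdot \frac{5}{2} \cdot 120 = \frac{955}{2} \cdot 120 = 57300$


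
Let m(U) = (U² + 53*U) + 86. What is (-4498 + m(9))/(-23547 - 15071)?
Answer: 1927/19309 ≈ 0.099798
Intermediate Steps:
m(U) = 86 + U² + 53*U
(-4498 + m(9))/(-23547 - 15071) = (-4498 + (86 + 9² + 53*9))/(-23547 - 15071) = (-4498 + (86 + 81 + 477))/(-38618) = (-4498 + 644)*(-1/38618) = -3854*(-1/38618) = 1927/19309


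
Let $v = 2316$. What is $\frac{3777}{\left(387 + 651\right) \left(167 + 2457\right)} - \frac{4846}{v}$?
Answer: $- \frac{1099196735}{525676416} \approx -2.091$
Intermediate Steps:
$\frac{3777}{\left(387 + 651\right) \left(167 + 2457\right)} - \frac{4846}{v} = \frac{3777}{\left(387 + 651\right) \left(167 + 2457\right)} - \frac{4846}{2316} = \frac{3777}{1038 \cdot 2624} - \frac{2423}{1158} = \frac{3777}{2723712} - \frac{2423}{1158} = 3777 \cdot \frac{1}{2723712} - \frac{2423}{1158} = \frac{1259}{907904} - \frac{2423}{1158} = - \frac{1099196735}{525676416}$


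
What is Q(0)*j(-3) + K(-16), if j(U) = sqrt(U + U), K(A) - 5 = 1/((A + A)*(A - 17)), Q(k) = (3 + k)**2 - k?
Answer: 5281/1056 + 9*I*sqrt(6) ≈ 5.0009 + 22.045*I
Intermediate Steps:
K(A) = 5 + 1/(2*A*(-17 + A)) (K(A) = 5 + 1/((A + A)*(A - 17)) = 5 + 1/((2*A)*(-17 + A)) = 5 + 1/(2*A*(-17 + A)))
j(U) = sqrt(2)*sqrt(U) (j(U) = sqrt(2*U) = sqrt(2)*sqrt(U))
Q(0)*j(-3) + K(-16) = ((3 + 0)**2 - 1*0)*(sqrt(2)*sqrt(-3)) + (1/2)*(1 - 170*(-16) + 10*(-16)**2)/(-16*(-17 - 16)) = (3**2 + 0)*(sqrt(2)*(I*sqrt(3))) + (1/2)*(-1/16)*(1 + 2720 + 10*256)/(-33) = (9 + 0)*(I*sqrt(6)) + (1/2)*(-1/16)*(-1/33)*(1 + 2720 + 2560) = 9*(I*sqrt(6)) + (1/2)*(-1/16)*(-1/33)*5281 = 9*I*sqrt(6) + 5281/1056 = 5281/1056 + 9*I*sqrt(6)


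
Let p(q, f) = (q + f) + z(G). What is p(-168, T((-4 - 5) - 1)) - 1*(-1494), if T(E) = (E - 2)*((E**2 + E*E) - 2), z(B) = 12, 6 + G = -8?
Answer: -1038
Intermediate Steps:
G = -14 (G = -6 - 8 = -14)
T(E) = (-2 + E)*(-2 + 2*E**2) (T(E) = (-2 + E)*((E**2 + E**2) - 2) = (-2 + E)*(2*E**2 - 2) = (-2 + E)*(-2 + 2*E**2))
p(q, f) = 12 + f + q (p(q, f) = (q + f) + 12 = (f + q) + 12 = 12 + f + q)
p(-168, T((-4 - 5) - 1)) - 1*(-1494) = (12 + (4 - 4*((-4 - 5) - 1)**2 - 2*((-4 - 5) - 1) + 2*((-4 - 5) - 1)**3) - 168) - 1*(-1494) = (12 + (4 - 4*(-9 - 1)**2 - 2*(-9 - 1) + 2*(-9 - 1)**3) - 168) + 1494 = (12 + (4 - 4*(-10)**2 - 2*(-10) + 2*(-10)**3) - 168) + 1494 = (12 + (4 - 4*100 + 20 + 2*(-1000)) - 168) + 1494 = (12 + (4 - 400 + 20 - 2000) - 168) + 1494 = (12 - 2376 - 168) + 1494 = -2532 + 1494 = -1038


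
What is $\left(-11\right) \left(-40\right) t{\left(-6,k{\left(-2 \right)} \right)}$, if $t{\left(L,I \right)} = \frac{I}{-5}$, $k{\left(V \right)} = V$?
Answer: $176$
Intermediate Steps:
$t{\left(L,I \right)} = - \frac{I}{5}$ ($t{\left(L,I \right)} = I \left(- \frac{1}{5}\right) = - \frac{I}{5}$)
$\left(-11\right) \left(-40\right) t{\left(-6,k{\left(-2 \right)} \right)} = \left(-11\right) \left(-40\right) \left(\left(- \frac{1}{5}\right) \left(-2\right)\right) = 440 \cdot \frac{2}{5} = 176$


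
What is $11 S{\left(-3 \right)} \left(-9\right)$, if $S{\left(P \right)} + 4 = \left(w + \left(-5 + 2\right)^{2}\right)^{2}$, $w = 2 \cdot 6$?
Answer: $-43263$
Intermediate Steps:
$w = 12$
$S{\left(P \right)} = 437$ ($S{\left(P \right)} = -4 + \left(12 + \left(-5 + 2\right)^{2}\right)^{2} = -4 + \left(12 + \left(-3\right)^{2}\right)^{2} = -4 + \left(12 + 9\right)^{2} = -4 + 21^{2} = -4 + 441 = 437$)
$11 S{\left(-3 \right)} \left(-9\right) = 11 \cdot 437 \left(-9\right) = 4807 \left(-9\right) = -43263$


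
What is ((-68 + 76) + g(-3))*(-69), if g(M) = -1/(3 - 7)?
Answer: -2277/4 ≈ -569.25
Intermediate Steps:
g(M) = ¼ (g(M) = -1/(-4) = -1*(-¼) = ¼)
((-68 + 76) + g(-3))*(-69) = ((-68 + 76) + ¼)*(-69) = (8 + ¼)*(-69) = (33/4)*(-69) = -2277/4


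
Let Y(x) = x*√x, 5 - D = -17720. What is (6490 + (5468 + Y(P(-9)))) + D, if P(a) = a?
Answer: 29683 - 27*I ≈ 29683.0 - 27.0*I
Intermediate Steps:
D = 17725 (D = 5 - 1*(-17720) = 5 + 17720 = 17725)
Y(x) = x^(3/2)
(6490 + (5468 + Y(P(-9)))) + D = (6490 + (5468 + (-9)^(3/2))) + 17725 = (6490 + (5468 - 27*I)) + 17725 = (11958 - 27*I) + 17725 = 29683 - 27*I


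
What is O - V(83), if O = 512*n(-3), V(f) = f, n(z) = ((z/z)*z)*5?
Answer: -7763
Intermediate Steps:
n(z) = 5*z (n(z) = (1*z)*5 = z*5 = 5*z)
O = -7680 (O = 512*(5*(-3)) = 512*(-15) = -7680)
O - V(83) = -7680 - 1*83 = -7680 - 83 = -7763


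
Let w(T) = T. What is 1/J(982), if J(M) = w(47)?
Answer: 1/47 ≈ 0.021277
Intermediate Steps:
J(M) = 47
1/J(982) = 1/47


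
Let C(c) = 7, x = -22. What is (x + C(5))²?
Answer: 225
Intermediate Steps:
(x + C(5))² = (-22 + 7)² = (-15)² = 225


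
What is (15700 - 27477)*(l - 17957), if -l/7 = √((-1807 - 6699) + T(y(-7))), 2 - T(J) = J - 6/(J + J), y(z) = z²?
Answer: 211479589 + 105993*I*√5174 ≈ 2.1148e+8 + 7.6241e+6*I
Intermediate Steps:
T(J) = 2 - J + 3/J (T(J) = 2 - (J - 6/(J + J)) = 2 - (J - 6*1/(2*J)) = 2 - (J - 3/J) = 2 + (-J + 3/J) = 2 - J + 3/J)
l = -9*I*√5174 (l = -7*√((-1807 - 6699) + (2 - 1*(-7)² + 3/((-7)²))) = -7*√(-8506 + (2 - 1*49 + 3/49)) = -7*√(-8506 + (2 - 49 + 3*(1/49))) = -7*√(-8506 + (2 - 49 + 3/49)) = -7*√(-8506 - 2300/49) = -9*I*√5174 ≈ -647.38*I)
(15700 - 27477)*(l - 17957) = (15700 - 27477)*(-9*I*√5174 - 17957) = -11777*(-17957 - 9*I*√5174) = 211479589 + 105993*I*√5174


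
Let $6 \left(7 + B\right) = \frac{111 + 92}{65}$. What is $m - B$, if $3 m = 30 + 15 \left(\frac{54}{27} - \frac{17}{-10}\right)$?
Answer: $\frac{6821}{195} \approx 34.979$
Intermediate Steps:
$m = \frac{57}{2}$ ($m = \frac{30 + 15 \left(\frac{54}{27} - \frac{17}{-10}\right)}{3} = \frac{30 + 15 \left(54 \cdot \frac{1}{27} - - \frac{17}{10}\right)}{3} = \frac{30 + 15 \left(2 + \frac{17}{10}\right)}{3} = \frac{30 + 15 \cdot \frac{37}{10}}{3} = \frac{30 + \frac{111}{2}}{3} = \frac{1}{3} \cdot \frac{171}{2} = \frac{57}{2} \approx 28.5$)
$B = - \frac{2527}{390}$ ($B = -7 + \frac{\left(111 + 92\right) \frac{1}{65}}{6} = -7 + \frac{203 \cdot \frac{1}{65}}{6} = -7 + \frac{1}{6} \cdot \frac{203}{65} = -7 + \frac{203}{390} = - \frac{2527}{390} \approx -6.4795$)
$m - B = \frac{57}{2} - - \frac{2527}{390} = \frac{57}{2} + \frac{2527}{390} = \frac{6821}{195}$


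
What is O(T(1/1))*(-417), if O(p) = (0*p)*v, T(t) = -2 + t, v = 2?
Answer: 0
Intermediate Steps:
O(p) = 0 (O(p) = (0*p)*2 = 0*2 = 0)
O(T(1/1))*(-417) = 0*(-417) = 0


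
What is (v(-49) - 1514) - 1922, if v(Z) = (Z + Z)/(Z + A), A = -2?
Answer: -175138/51 ≈ -3434.1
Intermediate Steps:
v(Z) = 2*Z/(-2 + Z) (v(Z) = (Z + Z)/(Z - 2) = (2*Z)/(-2 + Z) = 2*Z/(-2 + Z))
(v(-49) - 1514) - 1922 = (2*(-49)/(-2 - 49) - 1514) - 1922 = (2*(-49)/(-51) - 1514) - 1922 = (2*(-49)*(-1/51) - 1514) - 1922 = (98/51 - 1514) - 1922 = -77116/51 - 1922 = -175138/51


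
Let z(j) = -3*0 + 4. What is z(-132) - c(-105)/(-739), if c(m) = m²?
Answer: 13981/739 ≈ 18.919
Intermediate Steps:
z(j) = 4 (z(j) = 0 + 4 = 4)
z(-132) - c(-105)/(-739) = 4 - (-105)²/(-739) = 4 - 11025*(-1)/739 = 4 - 1*(-11025/739) = 4 + 11025/739 = 13981/739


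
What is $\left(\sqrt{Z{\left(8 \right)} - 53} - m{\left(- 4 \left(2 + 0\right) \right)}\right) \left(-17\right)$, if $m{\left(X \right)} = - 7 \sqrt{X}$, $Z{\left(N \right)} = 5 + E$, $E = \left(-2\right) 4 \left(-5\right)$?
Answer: $- 272 i \sqrt{2} \approx - 384.67 i$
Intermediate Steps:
$E = 40$ ($E = \left(-8\right) \left(-5\right) = 40$)
$Z{\left(N \right)} = 45$ ($Z{\left(N \right)} = 5 + 40 = 45$)
$\left(\sqrt{Z{\left(8 \right)} - 53} - m{\left(- 4 \left(2 + 0\right) \right)}\right) \left(-17\right) = \left(\sqrt{45 - 53} - - 7 \sqrt{- 4 \left(2 + 0\right)}\right) \left(-17\right) = \left(\sqrt{-8} - - 7 \sqrt{\left(-4\right) 2}\right) \left(-17\right) = \left(2 i \sqrt{2} - - 7 \sqrt{-8}\right) \left(-17\right) = \left(2 i \sqrt{2} - - 7 \cdot 2 i \sqrt{2}\right) \left(-17\right) = \left(2 i \sqrt{2} - - 14 i \sqrt{2}\right) \left(-17\right) = \left(2 i \sqrt{2} + 14 i \sqrt{2}\right) \left(-17\right) = 16 i \sqrt{2} \left(-17\right) = - 272 i \sqrt{2}$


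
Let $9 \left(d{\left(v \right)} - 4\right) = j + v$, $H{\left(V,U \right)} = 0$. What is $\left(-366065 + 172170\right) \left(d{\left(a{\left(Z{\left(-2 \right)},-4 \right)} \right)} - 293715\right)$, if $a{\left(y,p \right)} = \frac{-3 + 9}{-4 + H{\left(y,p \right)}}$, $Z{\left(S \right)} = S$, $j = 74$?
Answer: $\frac{1025055583435}{18} \approx 5.6948 \cdot 10^{10}$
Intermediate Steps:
$a{\left(y,p \right)} = - \frac{3}{2}$ ($a{\left(y,p \right)} = \frac{-3 + 9}{-4 + 0} = \frac{6}{-4} = 6 \left(- \frac{1}{4}\right) = - \frac{3}{2}$)
$d{\left(v \right)} = \frac{110}{9} + \frac{v}{9}$ ($d{\left(v \right)} = 4 + \frac{74 + v}{9} = 4 + \left(\frac{74}{9} + \frac{v}{9}\right) = \frac{110}{9} + \frac{v}{9}$)
$\left(-366065 + 172170\right) \left(d{\left(a{\left(Z{\left(-2 \right)},-4 \right)} \right)} - 293715\right) = \left(-366065 + 172170\right) \left(\left(\frac{110}{9} + \frac{1}{9} \left(- \frac{3}{2}\right)\right) - 293715\right) = - 193895 \left(\left(\frac{110}{9} - \frac{1}{6}\right) - 293715\right) = - 193895 \left(\frac{217}{18} - 293715\right) = \left(-193895\right) \left(- \frac{5286653}{18}\right) = \frac{1025055583435}{18}$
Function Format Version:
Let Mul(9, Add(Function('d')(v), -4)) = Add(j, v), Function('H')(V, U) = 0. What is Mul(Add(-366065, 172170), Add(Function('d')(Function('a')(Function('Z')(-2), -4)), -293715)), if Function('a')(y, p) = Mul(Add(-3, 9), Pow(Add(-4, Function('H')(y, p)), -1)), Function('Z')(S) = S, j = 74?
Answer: Rational(1025055583435, 18) ≈ 5.6948e+10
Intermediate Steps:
Function('a')(y, p) = Rational(-3, 2) (Function('a')(y, p) = Mul(Add(-3, 9), Pow(Add(-4, 0), -1)) = Mul(6, Pow(-4, -1)) = Mul(6, Rational(-1, 4)) = Rational(-3, 2))
Function('d')(v) = Add(Rational(110, 9), Mul(Rational(1, 9), v)) (Function('d')(v) = Add(4, Mul(Rational(1, 9), Add(74, v))) = Add(4, Add(Rational(74, 9), Mul(Rational(1, 9), v))) = Add(Rational(110, 9), Mul(Rational(1, 9), v)))
Mul(Add(-366065, 172170), Add(Function('d')(Function('a')(Function('Z')(-2), -4)), -293715)) = Mul(Add(-366065, 172170), Add(Add(Rational(110, 9), Mul(Rational(1, 9), Rational(-3, 2))), -293715)) = Mul(-193895, Add(Add(Rational(110, 9), Rational(-1, 6)), -293715)) = Mul(-193895, Add(Rational(217, 18), -293715)) = Mul(-193895, Rational(-5286653, 18)) = Rational(1025055583435, 18)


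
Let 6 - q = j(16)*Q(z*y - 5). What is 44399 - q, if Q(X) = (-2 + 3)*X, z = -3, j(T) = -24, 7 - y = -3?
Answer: 45233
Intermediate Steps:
y = 10 (y = 7 - 1*(-3) = 7 + 3 = 10)
Q(X) = X (Q(X) = 1*X = X)
q = -834 (q = 6 - (-24)*(-3*10 - 5) = 6 - (-24)*(-30 - 5) = 6 - (-24)*(-35) = 6 - 1*840 = 6 - 840 = -834)
44399 - q = 44399 - 1*(-834) = 44399 + 834 = 45233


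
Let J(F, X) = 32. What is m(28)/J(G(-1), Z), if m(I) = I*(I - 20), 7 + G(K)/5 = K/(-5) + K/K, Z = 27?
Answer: 7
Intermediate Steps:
G(K) = -30 - K (G(K) = -35 + 5*(K/(-5) + K/K) = -35 + 5*(K*(-1/5) + 1) = -35 + 5*(-K/5 + 1) = -35 + 5*(1 - K/5) = -35 + (5 - K) = -30 - K)
m(I) = I*(-20 + I)
m(28)/J(G(-1), Z) = (28*(-20 + 28))/32 = (28*8)*(1/32) = 224*(1/32) = 7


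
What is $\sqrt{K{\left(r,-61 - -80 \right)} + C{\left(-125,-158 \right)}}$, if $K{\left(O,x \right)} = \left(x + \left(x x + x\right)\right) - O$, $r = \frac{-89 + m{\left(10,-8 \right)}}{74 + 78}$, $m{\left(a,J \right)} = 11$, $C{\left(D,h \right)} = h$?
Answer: $\frac{\sqrt{348745}}{38} \approx 15.541$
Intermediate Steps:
$r = - \frac{39}{76}$ ($r = \frac{-89 + 11}{74 + 78} = - \frac{78}{152} = \left(-78\right) \frac{1}{152} = - \frac{39}{76} \approx -0.51316$)
$K{\left(O,x \right)} = x^{2} - O + 2 x$ ($K{\left(O,x \right)} = \left(x + \left(x^{2} + x\right)\right) - O = \left(x + \left(x + x^{2}\right)\right) - O = \left(x^{2} + 2 x\right) - O = x^{2} - O + 2 x$)
$\sqrt{K{\left(r,-61 - -80 \right)} + C{\left(-125,-158 \right)}} = \sqrt{\left(\left(-61 - -80\right)^{2} - - \frac{39}{76} + 2 \left(-61 - -80\right)\right) - 158} = \sqrt{\left(\left(-61 + 80\right)^{2} + \frac{39}{76} + 2 \left(-61 + 80\right)\right) - 158} = \sqrt{\left(19^{2} + \frac{39}{76} + 2 \cdot 19\right) - 158} = \sqrt{\left(361 + \frac{39}{76} + 38\right) - 158} = \sqrt{\frac{30363}{76} - 158} = \sqrt{\frac{18355}{76}} = \frac{\sqrt{348745}}{38}$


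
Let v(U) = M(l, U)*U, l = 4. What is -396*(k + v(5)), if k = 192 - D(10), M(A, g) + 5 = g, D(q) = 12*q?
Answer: -28512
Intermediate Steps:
M(A, g) = -5 + g
k = 72 (k = 192 - 12*10 = 192 - 1*120 = 192 - 120 = 72)
v(U) = U*(-5 + U) (v(U) = (-5 + U)*U = U*(-5 + U))
-396*(k + v(5)) = -396*(72 + 5*(-5 + 5)) = -396*(72 + 5*0) = -396*(72 + 0) = -396*72 = -28512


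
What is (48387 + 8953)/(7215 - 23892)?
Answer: -57340/16677 ≈ -3.4383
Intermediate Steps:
(48387 + 8953)/(7215 - 23892) = 57340/(-16677) = 57340*(-1/16677) = -57340/16677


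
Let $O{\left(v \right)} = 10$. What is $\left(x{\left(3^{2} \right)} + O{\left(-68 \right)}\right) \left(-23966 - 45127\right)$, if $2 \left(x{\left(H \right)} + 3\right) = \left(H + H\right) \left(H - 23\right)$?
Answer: $8222067$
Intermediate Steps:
$x{\left(H \right)} = -3 + H \left(-23 + H\right)$ ($x{\left(H \right)} = -3 + \frac{\left(H + H\right) \left(H - 23\right)}{2} = -3 + \frac{2 H \left(-23 + H\right)}{2} = -3 + H \left(-23 + H\right)$)
$\left(x{\left(3^{2} \right)} + O{\left(-68 \right)}\right) \left(-23966 - 45127\right) = \left(\left(-3 + \left(3^{2}\right)^{2} - 23 \cdot 3^{2}\right) + 10\right) \left(-23966 - 45127\right) = \left(\left(-3 + 9^{2} - 207\right) + 10\right) \left(-69093\right) = \left(\left(-3 + 81 - 207\right) + 10\right) \left(-69093\right) = \left(-129 + 10\right) \left(-69093\right) = \left(-119\right) \left(-69093\right) = 8222067$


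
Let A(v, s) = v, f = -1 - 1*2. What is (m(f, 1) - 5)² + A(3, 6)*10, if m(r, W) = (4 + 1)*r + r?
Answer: 559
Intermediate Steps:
f = -3 (f = -1 - 2 = -3)
m(r, W) = 6*r (m(r, W) = 5*r + r = 6*r)
(m(f, 1) - 5)² + A(3, 6)*10 = (6*(-3) - 5)² + 3*10 = (-18 - 5)² + 30 = (-23)² + 30 = 529 + 30 = 559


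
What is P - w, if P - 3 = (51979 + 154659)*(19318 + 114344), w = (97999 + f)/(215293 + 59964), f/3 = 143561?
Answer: 7602501547824581/275257 ≈ 2.7620e+10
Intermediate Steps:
f = 430683 (f = 3*143561 = 430683)
w = 528682/275257 (w = (97999 + 430683)/(215293 + 59964) = 528682/275257 ≈ 1.9207)
P = 27619648359 (P = 3 + (51979 + 154659)*(19318 + 114344) = 3 + 206638*133662 = 3 + 27619648356 = 27619648359)
P - w = 27619648359 - 1*528682/275257 = 27619648359 - 528682/275257 = 7602501547824581/275257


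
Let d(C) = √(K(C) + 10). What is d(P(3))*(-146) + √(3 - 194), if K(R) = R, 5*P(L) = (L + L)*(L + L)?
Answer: -146*√430/5 + I*√191 ≈ -605.5 + 13.82*I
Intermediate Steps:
P(L) = 4*L²/5 (P(L) = ((L + L)*(L + L))/5 = ((2*L)*(2*L))/5 = (4*L²)/5 = 4*L²/5)
d(C) = √(10 + C) (d(C) = √(C + 10) = √(10 + C))
d(P(3))*(-146) + √(3 - 194) = √(10 + (⅘)*3²)*(-146) + √(3 - 194) = √(10 + (⅘)*9)*(-146) + √(-191) = √(10 + 36/5)*(-146) + I*√191 = √(86/5)*(-146) + I*√191 = (√430/5)*(-146) + I*√191 = -146*√430/5 + I*√191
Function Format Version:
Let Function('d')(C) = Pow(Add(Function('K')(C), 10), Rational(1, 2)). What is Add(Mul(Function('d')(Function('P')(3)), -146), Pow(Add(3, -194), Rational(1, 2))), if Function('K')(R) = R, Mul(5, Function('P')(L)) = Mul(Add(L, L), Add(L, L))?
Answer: Add(Mul(Rational(-146, 5), Pow(430, Rational(1, 2))), Mul(I, Pow(191, Rational(1, 2)))) ≈ Add(-605.50, Mul(13.820, I))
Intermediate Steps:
Function('P')(L) = Mul(Rational(4, 5), Pow(L, 2)) (Function('P')(L) = Mul(Rational(1, 5), Mul(Add(L, L), Add(L, L))) = Mul(Rational(1, 5), Mul(Mul(2, L), Mul(2, L))) = Mul(Rational(1, 5), Mul(4, Pow(L, 2))) = Mul(Rational(4, 5), Pow(L, 2)))
Function('d')(C) = Pow(Add(10, C), Rational(1, 2)) (Function('d')(C) = Pow(Add(C, 10), Rational(1, 2)) = Pow(Add(10, C), Rational(1, 2)))
Add(Mul(Function('d')(Function('P')(3)), -146), Pow(Add(3, -194), Rational(1, 2))) = Add(Mul(Pow(Add(10, Mul(Rational(4, 5), Pow(3, 2))), Rational(1, 2)), -146), Pow(Add(3, -194), Rational(1, 2))) = Add(Mul(Pow(Add(10, Mul(Rational(4, 5), 9)), Rational(1, 2)), -146), Pow(-191, Rational(1, 2))) = Add(Mul(Pow(Add(10, Rational(36, 5)), Rational(1, 2)), -146), Mul(I, Pow(191, Rational(1, 2)))) = Add(Mul(Pow(Rational(86, 5), Rational(1, 2)), -146), Mul(I, Pow(191, Rational(1, 2)))) = Add(Mul(Mul(Rational(1, 5), Pow(430, Rational(1, 2))), -146), Mul(I, Pow(191, Rational(1, 2)))) = Add(Mul(Rational(-146, 5), Pow(430, Rational(1, 2))), Mul(I, Pow(191, Rational(1, 2))))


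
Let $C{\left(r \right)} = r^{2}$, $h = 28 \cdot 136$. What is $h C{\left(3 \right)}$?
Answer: $34272$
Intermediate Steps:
$h = 3808$
$h C{\left(3 \right)} = 3808 \cdot 3^{2} = 3808 \cdot 9 = 34272$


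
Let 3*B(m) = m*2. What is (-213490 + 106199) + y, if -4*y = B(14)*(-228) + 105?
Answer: -427141/4 ≈ -1.0679e+5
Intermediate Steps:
B(m) = 2*m/3 (B(m) = (m*2)/3 = (2*m)/3 = 2*m/3)
y = 2023/4 (y = -(((2/3)*14)*(-228) + 105)/4 = -((28/3)*(-228) + 105)/4 = -(-2128 + 105)/4 = -1/4*(-2023) = 2023/4 ≈ 505.75)
(-213490 + 106199) + y = (-213490 + 106199) + 2023/4 = -107291 + 2023/4 = -427141/4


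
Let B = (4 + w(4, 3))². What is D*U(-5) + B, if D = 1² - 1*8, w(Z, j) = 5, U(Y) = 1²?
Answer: 74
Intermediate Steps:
U(Y) = 1
D = -7 (D = 1 - 8 = -7)
B = 81 (B = (4 + 5)² = 9² = 81)
D*U(-5) + B = -7*1 + 81 = -7 + 81 = 74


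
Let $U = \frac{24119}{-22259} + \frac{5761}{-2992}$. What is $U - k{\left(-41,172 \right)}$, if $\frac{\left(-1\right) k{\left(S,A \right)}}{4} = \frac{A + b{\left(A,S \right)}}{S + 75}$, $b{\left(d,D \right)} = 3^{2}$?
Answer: $\frac{1217767261}{66598928} \approx 18.285$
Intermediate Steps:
$b{\left(d,D \right)} = 9$
$U = - \frac{200398147}{66598928}$ ($U = 24119 \left(- \frac{1}{22259}\right) + 5761 \left(- \frac{1}{2992}\right) = - \frac{24119}{22259} - \frac{5761}{2992} = - \frac{200398147}{66598928} \approx -3.009$)
$k{\left(S,A \right)} = - \frac{4 \left(9 + A\right)}{75 + S}$ ($k{\left(S,A \right)} = - 4 \frac{A + 9}{S + 75} = - 4 \frac{9 + A}{75 + S} = - \frac{4 \left(9 + A\right)}{75 + S}$)
$U - k{\left(-41,172 \right)} = - \frac{200398147}{66598928} - \frac{4 \left(-9 - 172\right)}{75 - 41} = - \frac{200398147}{66598928} - \frac{4 \left(-9 - 172\right)}{34} = - \frac{200398147}{66598928} - 4 \cdot \frac{1}{34} \left(-181\right) = - \frac{200398147}{66598928} - - \frac{362}{17} = - \frac{200398147}{66598928} + \frac{362}{17} = \frac{1217767261}{66598928}$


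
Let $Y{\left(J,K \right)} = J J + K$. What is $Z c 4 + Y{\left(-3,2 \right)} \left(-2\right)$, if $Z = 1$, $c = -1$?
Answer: $-26$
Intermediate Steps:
$Y{\left(J,K \right)} = K + J^{2}$ ($Y{\left(J,K \right)} = J^{2} + K = K + J^{2}$)
$Z c 4 + Y{\left(-3,2 \right)} \left(-2\right) = 1 \left(-1\right) 4 + \left(2 + \left(-3\right)^{2}\right) \left(-2\right) = \left(-1\right) 4 + \left(2 + 9\right) \left(-2\right) = -4 + 11 \left(-2\right) = -4 - 22 = -26$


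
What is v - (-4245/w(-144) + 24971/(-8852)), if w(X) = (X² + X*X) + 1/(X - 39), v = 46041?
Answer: 618656720574809/13436229500 ≈ 46044.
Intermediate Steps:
w(X) = 1/(-39 + X) + 2*X² (w(X) = (X² + X²) + 1/(-39 + X) = 2*X² + 1/(-39 + X) = 1/(-39 + X) + 2*X²)
v - (-4245/w(-144) + 24971/(-8852)) = 46041 - (-4245*(-39 - 144)/(1 - 78*(-144)² + 2*(-144)³) + 24971/(-8852)) = 46041 - (-4245*(-183/(1 - 78*20736 + 2*(-2985984))) + 24971*(-1/8852)) = 46041 - (-4245*(-183/(1 - 1617408 - 5971968)) - 24971/8852) = 46041 - (-4245/((-1/183*(-7589375))) - 24971/8852) = 46041 - (-4245/7589375/183 - 24971/8852) = 46041 - (-4245*183/7589375 - 24971/8852) = 46041 - (-155367/1517875 - 24971/8852) = 46041 - 1*(-39278165309/13436229500) = 46041 + 39278165309/13436229500 = 618656720574809/13436229500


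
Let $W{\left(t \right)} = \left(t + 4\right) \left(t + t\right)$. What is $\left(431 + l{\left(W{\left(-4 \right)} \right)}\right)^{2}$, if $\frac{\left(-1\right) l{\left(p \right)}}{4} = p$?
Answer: $185761$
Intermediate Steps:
$W{\left(t \right)} = 2 t \left(4 + t\right)$ ($W{\left(t \right)} = \left(4 + t\right) 2 t = 2 t \left(4 + t\right)$)
$l{\left(p \right)} = - 4 p$
$\left(431 + l{\left(W{\left(-4 \right)} \right)}\right)^{2} = \left(431 - 4 \cdot 2 \left(-4\right) \left(4 - 4\right)\right)^{2} = \left(431 - 4 \cdot 2 \left(-4\right) 0\right)^{2} = \left(431 - 0\right)^{2} = \left(431 + 0\right)^{2} = 431^{2} = 185761$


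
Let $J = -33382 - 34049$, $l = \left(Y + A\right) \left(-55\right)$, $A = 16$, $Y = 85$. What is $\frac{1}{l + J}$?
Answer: $- \frac{1}{72986} \approx -1.3701 \cdot 10^{-5}$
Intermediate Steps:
$l = -5555$ ($l = \left(85 + 16\right) \left(-55\right) = 101 \left(-55\right) = -5555$)
$J = -67431$ ($J = -33382 - 34049 = -67431$)
$\frac{1}{l + J} = \frac{1}{-5555 - 67431} = \frac{1}{-72986} = - \frac{1}{72986}$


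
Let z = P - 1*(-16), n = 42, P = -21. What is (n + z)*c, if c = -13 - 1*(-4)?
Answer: -333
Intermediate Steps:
c = -9 (c = -13 + 4 = -9)
z = -5 (z = -21 - 1*(-16) = -21 + 16 = -5)
(n + z)*c = (42 - 5)*(-9) = 37*(-9) = -333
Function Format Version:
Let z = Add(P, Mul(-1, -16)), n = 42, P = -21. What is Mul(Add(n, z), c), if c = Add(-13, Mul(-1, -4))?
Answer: -333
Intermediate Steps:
c = -9 (c = Add(-13, 4) = -9)
z = -5 (z = Add(-21, Mul(-1, -16)) = Add(-21, 16) = -5)
Mul(Add(n, z), c) = Mul(Add(42, -5), -9) = Mul(37, -9) = -333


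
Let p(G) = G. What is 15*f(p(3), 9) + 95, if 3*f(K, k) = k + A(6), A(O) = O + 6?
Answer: 200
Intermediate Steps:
A(O) = 6 + O
f(K, k) = 4 + k/3 (f(K, k) = (k + (6 + 6))/3 = (k + 12)/3 = (12 + k)/3 = 4 + k/3)
15*f(p(3), 9) + 95 = 15*(4 + (1/3)*9) + 95 = 15*(4 + 3) + 95 = 15*7 + 95 = 105 + 95 = 200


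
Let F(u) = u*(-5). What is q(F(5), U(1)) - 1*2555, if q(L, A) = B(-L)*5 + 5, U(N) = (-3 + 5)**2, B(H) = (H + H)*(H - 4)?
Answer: 2700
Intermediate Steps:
B(H) = 2*H*(-4 + H) (B(H) = (2*H)*(-4 + H) = 2*H*(-4 + H))
F(u) = -5*u
U(N) = 4 (U(N) = 2**2 = 4)
q(L, A) = 5 - 10*L*(-4 - L) (q(L, A) = (2*(-L)*(-4 - L))*5 + 5 = -2*L*(-4 - L)*5 + 5 = -10*L*(-4 - L) + 5 = 5 - 10*L*(-4 - L))
q(F(5), U(1)) - 1*2555 = (5 + 10*(-5*5)*(4 - 5*5)) - 1*2555 = (5 + 10*(-25)*(4 - 25)) - 2555 = (5 + 10*(-25)*(-21)) - 2555 = (5 + 5250) - 2555 = 5255 - 2555 = 2700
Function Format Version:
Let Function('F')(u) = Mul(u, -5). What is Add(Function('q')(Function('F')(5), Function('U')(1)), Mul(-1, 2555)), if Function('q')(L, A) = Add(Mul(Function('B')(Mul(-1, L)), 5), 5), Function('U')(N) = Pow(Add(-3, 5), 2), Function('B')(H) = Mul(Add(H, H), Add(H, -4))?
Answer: 2700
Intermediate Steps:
Function('B')(H) = Mul(2, H, Add(-4, H)) (Function('B')(H) = Mul(Mul(2, H), Add(-4, H)) = Mul(2, H, Add(-4, H)))
Function('F')(u) = Mul(-5, u)
Function('U')(N) = 4 (Function('U')(N) = Pow(2, 2) = 4)
Function('q')(L, A) = Add(5, Mul(-10, L, Add(-4, Mul(-1, L)))) (Function('q')(L, A) = Add(Mul(Mul(2, Mul(-1, L), Add(-4, Mul(-1, L))), 5), 5) = Add(Mul(Mul(-2, L, Add(-4, Mul(-1, L))), 5), 5) = Add(Mul(-10, L, Add(-4, Mul(-1, L))), 5) = Add(5, Mul(-10, L, Add(-4, Mul(-1, L)))))
Add(Function('q')(Function('F')(5), Function('U')(1)), Mul(-1, 2555)) = Add(Add(5, Mul(10, Mul(-5, 5), Add(4, Mul(-5, 5)))), Mul(-1, 2555)) = Add(Add(5, Mul(10, -25, Add(4, -25))), -2555) = Add(Add(5, Mul(10, -25, -21)), -2555) = Add(Add(5, 5250), -2555) = Add(5255, -2555) = 2700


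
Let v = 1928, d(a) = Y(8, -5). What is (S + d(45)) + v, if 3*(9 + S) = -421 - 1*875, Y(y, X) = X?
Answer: 1482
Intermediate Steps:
d(a) = -5
S = -441 (S = -9 + (-421 - 1*875)/3 = -9 + (-421 - 875)/3 = -9 + (⅓)*(-1296) = -9 - 432 = -441)
(S + d(45)) + v = (-441 - 5) + 1928 = -446 + 1928 = 1482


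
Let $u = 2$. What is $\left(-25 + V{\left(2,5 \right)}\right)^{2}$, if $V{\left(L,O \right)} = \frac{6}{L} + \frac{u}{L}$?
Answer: $441$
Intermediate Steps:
$V{\left(L,O \right)} = \frac{8}{L}$ ($V{\left(L,O \right)} = \frac{6}{L} + \frac{2}{L} = \frac{8}{L}$)
$\left(-25 + V{\left(2,5 \right)}\right)^{2} = \left(-25 + \frac{8}{2}\right)^{2} = \left(-25 + 8 \cdot \frac{1}{2}\right)^{2} = \left(-25 + 4\right)^{2} = \left(-21\right)^{2} = 441$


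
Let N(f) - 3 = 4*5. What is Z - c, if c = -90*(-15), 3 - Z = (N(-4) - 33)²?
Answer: -1447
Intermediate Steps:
N(f) = 23 (N(f) = 3 + 4*5 = 3 + 20 = 23)
Z = -97 (Z = 3 - (23 - 33)² = 3 - 1*(-10)² = 3 - 1*100 = 3 - 100 = -97)
c = 1350
Z - c = -97 - 1*1350 = -97 - 1350 = -1447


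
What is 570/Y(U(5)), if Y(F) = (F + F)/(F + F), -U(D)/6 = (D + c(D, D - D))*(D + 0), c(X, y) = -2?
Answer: 570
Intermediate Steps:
U(D) = -6*D*(-2 + D) (U(D) = -6*(D - 2)*(D + 0) = -6*(-2 + D)*D = -6*D*(-2 + D))
Y(F) = 1 (Y(F) = (2*F)/((2*F)) = (2*F)*(1/(2*F)) = 1)
570/Y(U(5)) = 570/1 = 570*1 = 570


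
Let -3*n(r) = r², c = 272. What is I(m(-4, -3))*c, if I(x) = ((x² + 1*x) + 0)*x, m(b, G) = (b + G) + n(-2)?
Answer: -3740000/27 ≈ -1.3852e+5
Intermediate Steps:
n(r) = -r²/3
m(b, G) = -4/3 + G + b (m(b, G) = (b + G) - ⅓*(-2)² = (G + b) - ⅓*4 = (G + b) - 4/3 = -4/3 + G + b)
I(x) = x*(x + x²) (I(x) = ((x² + x) + 0)*x = ((x + x²) + 0)*x = (x + x²)*x = x*(x + x²))
I(m(-4, -3))*c = ((-4/3 - 3 - 4)²*(1 + (-4/3 - 3 - 4)))*272 = ((-25/3)²*(1 - 25/3))*272 = ((625/9)*(-22/3))*272 = -13750/27*272 = -3740000/27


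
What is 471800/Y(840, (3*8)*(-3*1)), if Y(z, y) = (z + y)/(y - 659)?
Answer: -43110725/96 ≈ -4.4907e+5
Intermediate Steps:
Y(z, y) = (y + z)/(-659 + y)
471800/Y(840, (3*8)*(-3*1)) = 471800/((((3*8)*(-3*1) + 840)/(-659 + (3*8)*(-3*1)))) = 471800/(((24*(-3) + 840)/(-659 + 24*(-3)))) = 471800/(((-72 + 840)/(-659 - 72))) = 471800/((768/(-731))) = 471800/((-1/731*768)) = 471800/(-768/731) = 471800*(-731/768) = -43110725/96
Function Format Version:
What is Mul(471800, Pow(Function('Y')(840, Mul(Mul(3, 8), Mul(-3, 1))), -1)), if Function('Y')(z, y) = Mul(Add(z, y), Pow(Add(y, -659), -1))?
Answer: Rational(-43110725, 96) ≈ -4.4907e+5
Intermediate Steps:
Function('Y')(z, y) = Mul(Pow(Add(-659, y), -1), Add(y, z)) (Function('Y')(z, y) = Mul(Add(y, z), Pow(Add(-659, y), -1)) = Mul(Pow(Add(-659, y), -1), Add(y, z)))
Mul(471800, Pow(Function('Y')(840, Mul(Mul(3, 8), Mul(-3, 1))), -1)) = Mul(471800, Pow(Mul(Pow(Add(-659, Mul(Mul(3, 8), Mul(-3, 1))), -1), Add(Mul(Mul(3, 8), Mul(-3, 1)), 840)), -1)) = Mul(471800, Pow(Mul(Pow(Add(-659, Mul(24, -3)), -1), Add(Mul(24, -3), 840)), -1)) = Mul(471800, Pow(Mul(Pow(Add(-659, -72), -1), Add(-72, 840)), -1)) = Mul(471800, Pow(Mul(Pow(-731, -1), 768), -1)) = Mul(471800, Pow(Mul(Rational(-1, 731), 768), -1)) = Mul(471800, Pow(Rational(-768, 731), -1)) = Mul(471800, Rational(-731, 768)) = Rational(-43110725, 96)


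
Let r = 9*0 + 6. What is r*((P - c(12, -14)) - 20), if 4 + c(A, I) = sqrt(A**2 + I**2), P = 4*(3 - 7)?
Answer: -192 - 12*sqrt(85) ≈ -302.63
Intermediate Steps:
P = -16 (P = 4*(-4) = -16)
c(A, I) = -4 + sqrt(A**2 + I**2)
r = 6 (r = 0 + 6 = 6)
r*((P - c(12, -14)) - 20) = 6*((-16 - (-4 + sqrt(12**2 + (-14)**2))) - 20) = 6*((-16 - (-4 + sqrt(144 + 196))) - 20) = 6*((-16 - (-4 + sqrt(340))) - 20) = 6*((-16 - (-4 + 2*sqrt(85))) - 20) = 6*((-16 + (4 - 2*sqrt(85))) - 20) = 6*((-12 - 2*sqrt(85)) - 20) = 6*(-32 - 2*sqrt(85)) = -192 - 12*sqrt(85)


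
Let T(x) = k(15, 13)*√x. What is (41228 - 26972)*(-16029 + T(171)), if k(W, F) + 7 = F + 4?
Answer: -228509424 + 427680*√19 ≈ -2.2665e+8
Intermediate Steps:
k(W, F) = -3 + F (k(W, F) = -7 + (F + 4) = -7 + (4 + F) = -3 + F)
T(x) = 10*√x (T(x) = (-3 + 13)*√x = 10*√x)
(41228 - 26972)*(-16029 + T(171)) = (41228 - 26972)*(-16029 + 10*√171) = 14256*(-16029 + 10*(3*√19)) = 14256*(-16029 + 30*√19) = -228509424 + 427680*√19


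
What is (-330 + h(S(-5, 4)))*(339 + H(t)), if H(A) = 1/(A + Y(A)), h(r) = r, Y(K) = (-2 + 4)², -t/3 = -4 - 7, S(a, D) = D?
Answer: -4089344/37 ≈ -1.1052e+5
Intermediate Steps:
t = 33 (t = -3*(-4 - 7) = -3*(-11) = 33)
Y(K) = 4 (Y(K) = 2² = 4)
H(A) = 1/(4 + A) (H(A) = 1/(A + 4) = 1/(4 + A))
(-330 + h(S(-5, 4)))*(339 + H(t)) = (-330 + 4)*(339 + 1/(4 + 33)) = -326*(339 + 1/37) = -326*12544/37 = -4089344/37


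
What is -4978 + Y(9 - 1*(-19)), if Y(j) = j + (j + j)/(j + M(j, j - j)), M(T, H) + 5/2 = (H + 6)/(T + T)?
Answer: -3547582/717 ≈ -4947.8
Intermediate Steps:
M(T, H) = -5/2 + (6 + H)/(2*T) (M(T, H) = -5/2 + (H + 6)/(T + T) = -5/2 + (6 + H)/((2*T)) = -5/2 + (6 + H)*(1/(2*T)) = -5/2 + (6 + H)/(2*T))
Y(j) = j + 2*j/(j + (6 - 5*j)/(2*j)) (Y(j) = j + (j + j)/(j + (6 + (j - j) - 5*j)/(2*j)) = j + (2*j)/(j + (6 + 0 - 5*j)/(2*j)) = j + (2*j)/(j + (6 - 5*j)/(2*j)) = j + 2*j/(j + (6 - 5*j)/(2*j)))
-4978 + Y(9 - 1*(-19)) = -4978 + (9 - 1*(-19))*(6 - (9 - 1*(-19)) + 2*(9 - 1*(-19))**2)/(6 - 5*(9 - 1*(-19)) + 2*(9 - 1*(-19))**2) = -4978 + (9 + 19)*(6 - (9 + 19) + 2*(9 + 19)**2)/(6 - 5*(9 + 19) + 2*(9 + 19)**2) = -4978 + 28*(6 - 1*28 + 2*28**2)/(6 - 5*28 + 2*28**2) = -4978 + 28*(6 - 28 + 2*784)/(6 - 140 + 2*784) = -4978 + 28*(6 - 28 + 1568)/(6 - 140 + 1568) = -4978 + 28*1546/1434 = -4978 + 28*(1/1434)*1546 = -4978 + 21644/717 = -3547582/717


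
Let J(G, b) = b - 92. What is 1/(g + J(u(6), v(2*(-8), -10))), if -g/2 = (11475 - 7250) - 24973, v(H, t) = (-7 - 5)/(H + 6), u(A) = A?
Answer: 5/207026 ≈ 2.4152e-5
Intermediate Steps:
v(H, t) = -12/(6 + H)
g = 41496 (g = -2*((11475 - 7250) - 24973) = -2*(4225 - 24973) = -2*(-20748) = 41496)
J(G, b) = -92 + b
1/(g + J(u(6), v(2*(-8), -10))) = 1/(41496 + (-92 - 12/(6 + 2*(-8)))) = 1/(41496 + (-92 - 12/(6 - 16))) = 1/(41496 + (-92 - 12/(-10))) = 1/(41496 + (-92 - 12*(-1/10))) = 1/(41496 + (-92 + 6/5)) = 1/(41496 - 454/5) = 1/(207026/5) = 5/207026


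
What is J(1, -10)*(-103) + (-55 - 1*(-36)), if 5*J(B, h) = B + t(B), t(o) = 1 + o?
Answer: -404/5 ≈ -80.800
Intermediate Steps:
J(B, h) = ⅕ + 2*B/5 (J(B, h) = (B + (1 + B))/5 = (1 + 2*B)/5 = ⅕ + 2*B/5)
J(1, -10)*(-103) + (-55 - 1*(-36)) = (⅕ + (⅖)*1)*(-103) + (-55 - 1*(-36)) = (⅕ + ⅖)*(-103) + (-55 + 36) = (⅗)*(-103) - 19 = -309/5 - 19 = -404/5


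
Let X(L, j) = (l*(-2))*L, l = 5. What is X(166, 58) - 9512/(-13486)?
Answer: -11188624/6743 ≈ -1659.3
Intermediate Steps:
X(L, j) = -10*L (X(L, j) = (5*(-2))*L = -10*L)
X(166, 58) - 9512/(-13486) = -10*166 - 9512/(-13486) = -1660 - 9512*(-1)/13486 = -1660 - 1*(-4756/6743) = -1660 + 4756/6743 = -11188624/6743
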